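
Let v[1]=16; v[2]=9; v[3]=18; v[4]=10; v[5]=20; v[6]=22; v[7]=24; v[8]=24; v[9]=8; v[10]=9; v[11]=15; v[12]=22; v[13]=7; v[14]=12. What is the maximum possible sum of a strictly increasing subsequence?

Let S[i] be the best sum of a strictly increasing subsequence ending at i:
i:       1   2   3   4   5   6   7   8   9  10  11  12  13  14
v[i]:   16   9  18  10  20  22  24  24   8   9  15  22   7  12
S:      16   9  34  19  54  76 100 100   8  17  34  76   7  31
Maximum is 100 (e.g. 16 + 18 + 20 + 22 + 24).

100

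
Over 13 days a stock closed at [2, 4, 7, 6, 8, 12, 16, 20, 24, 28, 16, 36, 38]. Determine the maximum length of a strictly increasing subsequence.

11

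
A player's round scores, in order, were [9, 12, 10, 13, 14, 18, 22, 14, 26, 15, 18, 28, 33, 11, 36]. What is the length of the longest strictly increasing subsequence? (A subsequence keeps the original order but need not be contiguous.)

10

Track the smallest tail for each achievable length (strict):
9 → extends → [9]
12 → extends → [9, 12]
10 → replaces 12 → [9, 10]
13 → extends → [9, 10, 13]
14 → extends → [9, 10, 13, 14]
18 → extends → [9, 10, 13, 14, 18]
22 → extends → [9, 10, 13, 14, 18, 22]
14 → already a tail → [9, 10, 13, 14, 18, 22]
26 → extends → [9, 10, 13, 14, 18, 22, 26]
15 → replaces 18 → [9, 10, 13, 14, 15, 22, 26]
18 → replaces 22 → [9, 10, 13, 14, 15, 18, 26]
28 → extends → [9, 10, 13, 14, 15, 18, 26, 28]
33 → extends → [9, 10, 13, 14, 15, 18, 26, 28, 33]
11 → replaces 13 → [9, 10, 11, 14, 15, 18, 26, 28, 33]
36 → extends → [9, 10, 11, 14, 15, 18, 26, 28, 33, 36]
Ten tails, so the longest strictly increasing subsequence has length 10 (e.g. 9, 12, 13, 14, 18, 22, 26, 28, 33, 36).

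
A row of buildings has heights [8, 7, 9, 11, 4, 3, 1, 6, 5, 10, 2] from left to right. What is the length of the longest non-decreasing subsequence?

3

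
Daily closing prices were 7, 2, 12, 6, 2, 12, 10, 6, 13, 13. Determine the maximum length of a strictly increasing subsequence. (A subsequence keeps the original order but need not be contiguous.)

Track the smallest tail for each achievable length (strict):
7 → extends → [7]
2 → replaces 7 → [2]
12 → extends → [2, 12]
6 → replaces 12 → [2, 6]
2 → already a tail → [2, 6]
12 → extends → [2, 6, 12]
10 → replaces 12 → [2, 6, 10]
6 → already a tail → [2, 6, 10]
13 → extends → [2, 6, 10, 13]
13 → already a tail → [2, 6, 10, 13]
Four tails, so the longest strictly increasing subsequence has length 4 (e.g. 2, 6, 12, 13).

4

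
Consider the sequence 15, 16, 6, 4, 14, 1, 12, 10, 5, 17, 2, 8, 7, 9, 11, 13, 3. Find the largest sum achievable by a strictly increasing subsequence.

50

Let S[i] be the best sum of a strictly increasing subsequence ending at i:
i:      1  2  3  4  5  6  7  8  9 10 11 12 13 14 15 16 17
a[i]:  15 16  6  4 14  1 12 10  5 17  2  8  7  9 11 13  3
S:     15 31  6  4 20  1 18 16  9 48  3 17 16 26 37 50  6
Maximum is 50 (e.g. 4 + 5 + 8 + 9 + 11 + 13).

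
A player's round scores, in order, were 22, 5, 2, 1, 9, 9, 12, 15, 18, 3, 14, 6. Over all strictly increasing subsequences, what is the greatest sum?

Let S[i] be the best sum of a strictly increasing subsequence ending at i:
i:      1  2  3  4  5  6  7  8  9 10 11 12
a[i]:  22  5  2  1  9  9 12 15 18  3 14  6
S:     22  5  2  1 14 14 26 41 59  5 40 11
Maximum is 59 (e.g. 5 + 9 + 12 + 15 + 18).

59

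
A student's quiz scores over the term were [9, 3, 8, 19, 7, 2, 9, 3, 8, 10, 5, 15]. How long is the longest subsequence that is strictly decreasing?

Negate each value so 'decreasing' becomes 'increasing', then run patience tails on the negated sequence:
-9 → extends → [-9]
-3 → extends → [-9, -3]
-8 → replaces -3 → [-9, -8]
-19 → replaces -9 → [-19, -8]
-7 → extends → [-19, -8, -7]
-2 → extends → [-19, -8, -7, -2]
-9 → replaces -8 → [-19, -9, -7, -2]
-3 → replaces -2 → [-19, -9, -7, -3]
-8 → replaces -7 → [-19, -9, -8, -3]
-10 → replaces -9 → [-19, -10, -8, -3]
-5 → replaces -3 → [-19, -10, -8, -5]
-15 → replaces -10 → [-19, -15, -8, -5]
Four tails, so the longest strictly decreasing subsequence of the original has length 4.

4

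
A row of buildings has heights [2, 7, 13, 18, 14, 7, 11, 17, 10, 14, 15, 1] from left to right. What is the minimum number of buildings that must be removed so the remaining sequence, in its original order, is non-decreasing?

Fewest deletions = n − (longest non-decreasing subsequence).
Patience tails:
2 → extends → [2]
7 → extends → [2, 7]
13 → extends → [2, 7, 13]
18 → extends → [2, 7, 13, 18]
14 → replaces 18 → [2, 7, 13, 14]
7 → replaces 13 → [2, 7, 7, 14]
11 → replaces 14 → [2, 7, 7, 11]
17 → extends → [2, 7, 7, 11, 17]
10 → replaces 11 → [2, 7, 7, 10, 17]
14 → replaces 17 → [2, 7, 7, 10, 14]
15 → extends → [2, 7, 7, 10, 14, 15]
1 → replaces 2 → [1, 7, 7, 10, 14, 15]
Longest non-decreasing subsequence has length 6, so deletions = 12 − 6 = 6.

6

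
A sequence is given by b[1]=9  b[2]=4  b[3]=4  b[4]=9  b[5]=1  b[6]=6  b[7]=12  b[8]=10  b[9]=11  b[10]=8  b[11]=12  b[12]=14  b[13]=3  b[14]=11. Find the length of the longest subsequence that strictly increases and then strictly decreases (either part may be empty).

7

inc[i] = longest strictly increasing subsequence ending at i; dec[i] = longest strictly decreasing subsequence starting at i:
i:      1  2  3  4  5  6  7  8  9 10 11 12 13 14
b[i]:   9  4  4  9  1  6 12 10 11  8 12 14  3 11
inc:    1  1  1  2  1  2  3  3  4  3  5  6  2  4
dec:    3  2  2  3  1  2  4  3  3  2  2  2  1  1
Best peak at i=12 (value 14): inc=6, dec=2, length 6+2−1 = 7.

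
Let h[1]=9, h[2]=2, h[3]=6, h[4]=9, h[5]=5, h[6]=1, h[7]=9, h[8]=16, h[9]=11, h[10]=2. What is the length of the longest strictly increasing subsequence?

Track the smallest tail for each achievable length (strict):
9 → extends → [9]
2 → replaces 9 → [2]
6 → extends → [2, 6]
9 → extends → [2, 6, 9]
5 → replaces 6 → [2, 5, 9]
1 → replaces 2 → [1, 5, 9]
9 → already a tail → [1, 5, 9]
16 → extends → [1, 5, 9, 16]
11 → replaces 16 → [1, 5, 9, 11]
2 → replaces 5 → [1, 2, 9, 11]
Four tails, so the longest strictly increasing subsequence has length 4 (e.g. 2, 6, 9, 16).

4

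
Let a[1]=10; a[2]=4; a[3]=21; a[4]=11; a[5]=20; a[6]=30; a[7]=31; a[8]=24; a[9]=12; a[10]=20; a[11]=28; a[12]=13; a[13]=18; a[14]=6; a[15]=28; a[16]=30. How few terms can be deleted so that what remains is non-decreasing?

9

Fewest deletions = n − (longest non-decreasing subsequence).
i:      1  2  3  4  5  6  7  8  9 10 11 12 13 14 15 16
a[i]:  10  4 21 11 20 30 31 24 12 20 28 13 18  6 28 30
dp:     1  1  2  2  3  4  5  4  3  4  5  4  5  2  6  7
max dp = 7, so deletions = 16 − 7 = 9.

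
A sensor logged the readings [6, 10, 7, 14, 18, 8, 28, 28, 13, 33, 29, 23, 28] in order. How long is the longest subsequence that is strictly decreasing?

Negate each value so 'decreasing' becomes 'increasing', then run patience tails on the negated sequence:
-6 → extends → [-6]
-10 → replaces -6 → [-10]
-7 → extends → [-10, -7]
-14 → replaces -10 → [-14, -7]
-18 → replaces -14 → [-18, -7]
-8 → replaces -7 → [-18, -8]
-28 → replaces -18 → [-28, -8]
-28 → already a tail → [-28, -8]
-13 → replaces -8 → [-28, -13]
-33 → replaces -28 → [-33, -13]
-29 → replaces -13 → [-33, -29]
-23 → extends → [-33, -29, -23]
-28 → replaces -23 → [-33, -29, -28]
Three tails, so the longest strictly decreasing subsequence of the original has length 3.

3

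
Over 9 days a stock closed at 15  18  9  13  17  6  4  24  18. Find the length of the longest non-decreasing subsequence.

Let dp[i] be the length of the longest such subsequence ending at index i:
i:      1  2  3  4  5  6  7  8  9
a[i]:  15 18  9 13 17  6  4 24 18
dp:     1  2  1  2  3  1  1  4  4
Maximum dp value is 4.

4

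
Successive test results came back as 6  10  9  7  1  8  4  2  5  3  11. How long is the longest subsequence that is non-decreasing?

Let dp[i] be the length of the longest such subsequence ending at index i:
i:      1  2  3  4  5  6  7  8  9 10 11
a[i]:   6 10  9  7  1  8  4  2  5  3 11
dp:     1  2  2  2  1  3  2  2  3  3  4
Maximum dp value is 4.

4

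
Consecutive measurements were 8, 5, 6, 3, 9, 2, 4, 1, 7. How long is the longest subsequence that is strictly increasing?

3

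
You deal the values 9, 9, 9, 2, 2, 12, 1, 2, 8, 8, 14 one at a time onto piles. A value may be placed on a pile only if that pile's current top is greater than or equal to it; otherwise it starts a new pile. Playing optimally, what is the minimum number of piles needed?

4

Place each on the leftmost legal pile:
9 → new pile 1 (tops now [9])
9 → pile 1 (tops now [9])
9 → pile 1 (tops now [9])
2 → pile 1 (tops now [2])
2 → pile 1 (tops now [2])
12 → new pile 2 (tops now [2, 12])
1 → pile 1 (tops now [1, 12])
2 → pile 2 (tops now [1, 2])
8 → new pile 3 (tops now [1, 2, 8])
8 → pile 3 (tops now [1, 2, 8])
14 → new pile 4 (tops now [1, 2, 8, 14])
Four piles.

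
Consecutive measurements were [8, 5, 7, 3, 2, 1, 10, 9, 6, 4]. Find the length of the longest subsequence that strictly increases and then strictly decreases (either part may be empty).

inc[i] = longest strictly increasing subsequence ending at i; dec[i] = longest strictly decreasing subsequence starting at i:
i:      1  2  3  4  5  6  7  8  9 10
a[i]:   8  5  7  3  2  1 10  9  6  4
inc:    1  1  2  1  1  1  3  3  2  2
dec:    5  4  4  3  2  1  4  3  2  1
Best peak at i=7 (value 10): inc=3, dec=4, length 3+4−1 = 6.

6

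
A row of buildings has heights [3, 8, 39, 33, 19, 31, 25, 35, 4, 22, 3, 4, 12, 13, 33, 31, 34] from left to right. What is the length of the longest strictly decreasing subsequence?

Negate each value so 'decreasing' becomes 'increasing', then run patience tails on the negated sequence:
-3 → extends → [-3]
-8 → replaces -3 → [-8]
-39 → replaces -8 → [-39]
-33 → extends → [-39, -33]
-19 → extends → [-39, -33, -19]
-31 → replaces -19 → [-39, -33, -31]
-25 → extends → [-39, -33, -31, -25]
-35 → replaces -33 → [-39, -35, -31, -25]
-4 → extends → [-39, -35, -31, -25, -4]
-22 → replaces -4 → [-39, -35, -31, -25, -22]
-3 → extends → [-39, -35, -31, -25, -22, -3]
-4 → replaces -3 → [-39, -35, -31, -25, -22, -4]
-12 → replaces -4 → [-39, -35, -31, -25, -22, -12]
-13 → replaces -12 → [-39, -35, -31, -25, -22, -13]
-33 → replaces -31 → [-39, -35, -33, -25, -22, -13]
-31 → replaces -25 → [-39, -35, -33, -31, -22, -13]
-34 → replaces -33 → [-39, -35, -34, -31, -22, -13]
Six tails, so the longest strictly decreasing subsequence of the original has length 6.

6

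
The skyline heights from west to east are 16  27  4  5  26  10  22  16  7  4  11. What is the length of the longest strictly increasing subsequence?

Let dp[i] be the length of the longest such subsequence ending at index i:
i:      1  2  3  4  5  6  7  8  9 10 11
a[i]:  16 27  4  5 26 10 22 16  7  4 11
dp:     1  2  1  2  3  3  4  4  3  1  4
Maximum dp value is 4.

4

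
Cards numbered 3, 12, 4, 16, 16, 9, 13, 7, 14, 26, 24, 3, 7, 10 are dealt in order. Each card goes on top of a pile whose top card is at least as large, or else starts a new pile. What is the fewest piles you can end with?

6

Place each on the leftmost legal pile:
3 → new pile 1 (tops now [3])
12 → new pile 2 (tops now [3, 12])
4 → pile 2 (tops now [3, 4])
16 → new pile 3 (tops now [3, 4, 16])
16 → pile 3 (tops now [3, 4, 16])
9 → pile 3 (tops now [3, 4, 9])
13 → new pile 4 (tops now [3, 4, 9, 13])
7 → pile 3 (tops now [3, 4, 7, 13])
14 → new pile 5 (tops now [3, 4, 7, 13, 14])
26 → new pile 6 (tops now [3, 4, 7, 13, 14, 26])
24 → pile 6 (tops now [3, 4, 7, 13, 14, 24])
3 → pile 1 (tops now [3, 4, 7, 13, 14, 24])
7 → pile 3 (tops now [3, 4, 7, 13, 14, 24])
10 → pile 4 (tops now [3, 4, 7, 10, 14, 24])
Six piles.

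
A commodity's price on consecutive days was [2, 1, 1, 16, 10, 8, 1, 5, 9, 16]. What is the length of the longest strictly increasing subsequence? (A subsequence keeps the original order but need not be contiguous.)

4

Track the smallest tail for each achievable length (strict):
2 → extends → [2]
1 → replaces 2 → [1]
1 → already a tail → [1]
16 → extends → [1, 16]
10 → replaces 16 → [1, 10]
8 → replaces 10 → [1, 8]
1 → already a tail → [1, 8]
5 → replaces 8 → [1, 5]
9 → extends → [1, 5, 9]
16 → extends → [1, 5, 9, 16]
Four tails, so the longest strictly increasing subsequence has length 4 (e.g. 2, 8, 9, 16).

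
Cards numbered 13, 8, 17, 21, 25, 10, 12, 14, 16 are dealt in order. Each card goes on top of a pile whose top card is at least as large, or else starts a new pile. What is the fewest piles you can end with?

5

Place each on the leftmost legal pile:
13 → new pile 1 (tops now [13])
8 → pile 1 (tops now [8])
17 → new pile 2 (tops now [8, 17])
21 → new pile 3 (tops now [8, 17, 21])
25 → new pile 4 (tops now [8, 17, 21, 25])
10 → pile 2 (tops now [8, 10, 21, 25])
12 → pile 3 (tops now [8, 10, 12, 25])
14 → pile 4 (tops now [8, 10, 12, 14])
16 → new pile 5 (tops now [8, 10, 12, 14, 16])
Five piles.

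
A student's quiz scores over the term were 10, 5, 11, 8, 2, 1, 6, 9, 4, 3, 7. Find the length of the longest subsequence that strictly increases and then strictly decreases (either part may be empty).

6

inc[i] = longest strictly increasing subsequence ending at i; dec[i] = longest strictly decreasing subsequence starting at i:
i:      1  2  3  4  5  6  7  8  9 10 11
a[i]:  10  5 11  8  2  1  6  9  4  3  7
inc:    1  1  2  2  1  1  2  3  2  2  3
dec:    5  3  5  4  2  1  3  3  2  1  1
Best peak at i=3 (value 11): inc=2, dec=5, length 2+5−1 = 6.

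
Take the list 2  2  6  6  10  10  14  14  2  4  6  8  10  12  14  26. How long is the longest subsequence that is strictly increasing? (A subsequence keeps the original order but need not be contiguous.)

8

Track the smallest tail for each achievable length (strict):
2 → extends → [2]
2 → already a tail → [2]
6 → extends → [2, 6]
6 → already a tail → [2, 6]
10 → extends → [2, 6, 10]
10 → already a tail → [2, 6, 10]
14 → extends → [2, 6, 10, 14]
14 → already a tail → [2, 6, 10, 14]
2 → already a tail → [2, 6, 10, 14]
4 → replaces 6 → [2, 4, 10, 14]
6 → replaces 10 → [2, 4, 6, 14]
8 → replaces 14 → [2, 4, 6, 8]
10 → extends → [2, 4, 6, 8, 10]
12 → extends → [2, 4, 6, 8, 10, 12]
14 → extends → [2, 4, 6, 8, 10, 12, 14]
26 → extends → [2, 4, 6, 8, 10, 12, 14, 26]
Eight tails, so the longest strictly increasing subsequence has length 8 (e.g. 2, 4, 6, 8, 10, 12, 14, 26).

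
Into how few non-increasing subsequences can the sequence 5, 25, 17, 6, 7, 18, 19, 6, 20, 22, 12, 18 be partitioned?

7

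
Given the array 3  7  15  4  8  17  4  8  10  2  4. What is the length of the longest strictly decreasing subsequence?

4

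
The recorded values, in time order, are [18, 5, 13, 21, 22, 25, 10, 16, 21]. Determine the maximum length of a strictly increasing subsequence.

5

Track the smallest tail for each achievable length (strict):
18 → extends → [18]
5 → replaces 18 → [5]
13 → extends → [5, 13]
21 → extends → [5, 13, 21]
22 → extends → [5, 13, 21, 22]
25 → extends → [5, 13, 21, 22, 25]
10 → replaces 13 → [5, 10, 21, 22, 25]
16 → replaces 21 → [5, 10, 16, 22, 25]
21 → replaces 22 → [5, 10, 16, 21, 25]
Five tails, so the longest strictly increasing subsequence has length 5 (e.g. 5, 13, 21, 22, 25).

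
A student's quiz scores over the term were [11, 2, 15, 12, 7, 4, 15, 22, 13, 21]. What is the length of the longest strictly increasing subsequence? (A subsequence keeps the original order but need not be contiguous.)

Track the smallest tail for each achievable length (strict):
11 → extends → [11]
2 → replaces 11 → [2]
15 → extends → [2, 15]
12 → replaces 15 → [2, 12]
7 → replaces 12 → [2, 7]
4 → replaces 7 → [2, 4]
15 → extends → [2, 4, 15]
22 → extends → [2, 4, 15, 22]
13 → replaces 15 → [2, 4, 13, 22]
21 → replaces 22 → [2, 4, 13, 21]
Four tails, so the longest strictly increasing subsequence has length 4 (e.g. 11, 12, 15, 22).

4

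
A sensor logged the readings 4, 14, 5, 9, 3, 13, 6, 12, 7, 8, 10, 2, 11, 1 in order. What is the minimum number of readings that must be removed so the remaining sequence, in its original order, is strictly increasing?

7

Fewest deletions = n − (longest strictly increasing subsequence).
Patience tails:
4 → extends → [4]
14 → extends → [4, 14]
5 → replaces 14 → [4, 5]
9 → extends → [4, 5, 9]
3 → replaces 4 → [3, 5, 9]
13 → extends → [3, 5, 9, 13]
6 → replaces 9 → [3, 5, 6, 13]
12 → replaces 13 → [3, 5, 6, 12]
7 → replaces 12 → [3, 5, 6, 7]
8 → extends → [3, 5, 6, 7, 8]
10 → extends → [3, 5, 6, 7, 8, 10]
2 → replaces 3 → [2, 5, 6, 7, 8, 10]
11 → extends → [2, 5, 6, 7, 8, 10, 11]
1 → replaces 2 → [1, 5, 6, 7, 8, 10, 11]
Longest strictly increasing subsequence has length 7, so deletions = 14 − 7 = 7.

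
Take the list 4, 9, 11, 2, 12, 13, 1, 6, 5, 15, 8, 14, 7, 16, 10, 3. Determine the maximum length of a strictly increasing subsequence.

Let dp[i] be the length of the longest such subsequence ending at index i:
i:      1  2  3  4  5  6  7  8  9 10 11 12 13 14 15 16
a[i]:   4  9 11  2 12 13  1  6  5 15  8 14  7 16 10  3
dp:     1  2  3  1  4  5  1  2  2  6  3  6  3  7  4  2
Maximum dp value is 7.

7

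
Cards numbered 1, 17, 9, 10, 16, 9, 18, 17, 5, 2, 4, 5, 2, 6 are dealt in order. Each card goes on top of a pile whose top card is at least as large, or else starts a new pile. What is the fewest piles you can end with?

Place each on the leftmost legal pile:
1 → new pile 1 (tops now [1])
17 → new pile 2 (tops now [1, 17])
9 → pile 2 (tops now [1, 9])
10 → new pile 3 (tops now [1, 9, 10])
16 → new pile 4 (tops now [1, 9, 10, 16])
9 → pile 2 (tops now [1, 9, 10, 16])
18 → new pile 5 (tops now [1, 9, 10, 16, 18])
17 → pile 5 (tops now [1, 9, 10, 16, 17])
5 → pile 2 (tops now [1, 5, 10, 16, 17])
2 → pile 2 (tops now [1, 2, 10, 16, 17])
4 → pile 3 (tops now [1, 2, 4, 16, 17])
5 → pile 4 (tops now [1, 2, 4, 5, 17])
2 → pile 2 (tops now [1, 2, 4, 5, 17])
6 → pile 5 (tops now [1, 2, 4, 5, 6])
Five piles.

5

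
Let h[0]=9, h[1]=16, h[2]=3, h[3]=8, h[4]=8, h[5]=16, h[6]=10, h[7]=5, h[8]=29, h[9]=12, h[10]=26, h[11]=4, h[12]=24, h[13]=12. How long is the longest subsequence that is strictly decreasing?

Negate each value so 'decreasing' becomes 'increasing', then run patience tails on the negated sequence:
-9 → extends → [-9]
-16 → replaces -9 → [-16]
-3 → extends → [-16, -3]
-8 → replaces -3 → [-16, -8]
-8 → already a tail → [-16, -8]
-16 → already a tail → [-16, -8]
-10 → replaces -8 → [-16, -10]
-5 → extends → [-16, -10, -5]
-29 → replaces -16 → [-29, -10, -5]
-12 → replaces -10 → [-29, -12, -5]
-26 → replaces -12 → [-29, -26, -5]
-4 → extends → [-29, -26, -5, -4]
-24 → replaces -5 → [-29, -26, -24, -4]
-12 → replaces -4 → [-29, -26, -24, -12]
Four tails, so the longest strictly decreasing subsequence of the original has length 4.

4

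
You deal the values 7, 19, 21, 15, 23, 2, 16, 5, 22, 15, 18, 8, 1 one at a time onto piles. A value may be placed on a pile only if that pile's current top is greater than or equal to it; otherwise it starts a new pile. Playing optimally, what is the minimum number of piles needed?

4

Place each on the leftmost legal pile:
7 → new pile 1 (tops now [7])
19 → new pile 2 (tops now [7, 19])
21 → new pile 3 (tops now [7, 19, 21])
15 → pile 2 (tops now [7, 15, 21])
23 → new pile 4 (tops now [7, 15, 21, 23])
2 → pile 1 (tops now [2, 15, 21, 23])
16 → pile 3 (tops now [2, 15, 16, 23])
5 → pile 2 (tops now [2, 5, 16, 23])
22 → pile 4 (tops now [2, 5, 16, 22])
15 → pile 3 (tops now [2, 5, 15, 22])
18 → pile 4 (tops now [2, 5, 15, 18])
8 → pile 3 (tops now [2, 5, 8, 18])
1 → pile 1 (tops now [1, 5, 8, 18])
Four piles.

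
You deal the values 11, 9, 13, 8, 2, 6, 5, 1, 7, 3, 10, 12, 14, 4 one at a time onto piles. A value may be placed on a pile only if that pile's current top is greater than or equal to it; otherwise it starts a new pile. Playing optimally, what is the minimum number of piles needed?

The minimum number of non-increasing subsequences covering a sequence equals the length of its longest strictly increasing subsequence.
LIS length is 6 (e.g. 2, 6, 7, 10, 12, 14), so 6 piles are needed.

6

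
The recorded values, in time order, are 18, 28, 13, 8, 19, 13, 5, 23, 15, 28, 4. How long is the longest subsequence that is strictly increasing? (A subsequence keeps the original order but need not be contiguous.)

4

Let dp[i] be the length of the longest such subsequence ending at index i:
i:      1  2  3  4  5  6  7  8  9 10 11
a[i]:  18 28 13  8 19 13  5 23 15 28  4
dp:     1  2  1  1  2  2  1  3  3  4  1
Maximum dp value is 4.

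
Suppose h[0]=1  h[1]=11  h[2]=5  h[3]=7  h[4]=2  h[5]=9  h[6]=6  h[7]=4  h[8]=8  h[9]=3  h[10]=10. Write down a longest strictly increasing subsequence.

Patience tails give the LIS length; then backtrack through the dp parents:
1 → extends → [1]
11 → extends → [1, 11]
5 → replaces 11 → [1, 5]
7 → extends → [1, 5, 7]
2 → replaces 5 → [1, 2, 7]
9 → extends → [1, 2, 7, 9]
6 → replaces 7 → [1, 2, 6, 9]
4 → replaces 6 → [1, 2, 4, 9]
8 → replaces 9 → [1, 2, 4, 8]
3 → replaces 4 → [1, 2, 3, 8]
10 → extends → [1, 2, 3, 8, 10]
Length 5; one witness is 1, 5, 7, 9, 10.

1, 5, 7, 9, 10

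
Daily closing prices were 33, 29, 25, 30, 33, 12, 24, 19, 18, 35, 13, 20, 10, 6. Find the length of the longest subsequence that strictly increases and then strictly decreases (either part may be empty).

inc[i] = longest strictly increasing subsequence ending at i; dec[i] = longest strictly decreasing subsequence starting at i:
i:      1  2  3  4  5  6  7  8  9 10 11 12 13 14
a[i]:  33 29 25 30 33 12 24 19 18 35 13 20 10  6
inc:    1  1  1  2  3  1  2  2  2  4  2  3  1  1
dec:    9  8  7  7  7  3  6  5  4  4  3  3  2  1
Best peak at i=1 (value 33): inc=1, dec=9, length 1+9−1 = 9.

9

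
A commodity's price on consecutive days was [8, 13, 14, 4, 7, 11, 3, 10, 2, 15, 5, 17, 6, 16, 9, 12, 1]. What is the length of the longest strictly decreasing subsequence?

5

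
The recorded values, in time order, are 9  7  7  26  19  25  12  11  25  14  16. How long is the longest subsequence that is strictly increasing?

4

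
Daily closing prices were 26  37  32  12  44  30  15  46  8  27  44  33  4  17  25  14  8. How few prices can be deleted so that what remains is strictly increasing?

13

Fewest deletions = n − (longest strictly increasing subsequence).
Patience tails:
26 → extends → [26]
37 → extends → [26, 37]
32 → replaces 37 → [26, 32]
12 → replaces 26 → [12, 32]
44 → extends → [12, 32, 44]
30 → replaces 32 → [12, 30, 44]
15 → replaces 30 → [12, 15, 44]
46 → extends → [12, 15, 44, 46]
8 → replaces 12 → [8, 15, 44, 46]
27 → replaces 44 → [8, 15, 27, 46]
44 → replaces 46 → [8, 15, 27, 44]
33 → replaces 44 → [8, 15, 27, 33]
4 → replaces 8 → [4, 15, 27, 33]
17 → replaces 27 → [4, 15, 17, 33]
25 → replaces 33 → [4, 15, 17, 25]
14 → replaces 15 → [4, 14, 17, 25]
8 → replaces 14 → [4, 8, 17, 25]
Longest strictly increasing subsequence has length 4, so deletions = 17 − 4 = 13.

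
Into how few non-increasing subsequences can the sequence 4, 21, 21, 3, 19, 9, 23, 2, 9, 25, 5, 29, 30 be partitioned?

6

Place each on the leftmost legal pile:
4 → new pile 1 (tops now [4])
21 → new pile 2 (tops now [4, 21])
21 → pile 2 (tops now [4, 21])
3 → pile 1 (tops now [3, 21])
19 → pile 2 (tops now [3, 19])
9 → pile 2 (tops now [3, 9])
23 → new pile 3 (tops now [3, 9, 23])
2 → pile 1 (tops now [2, 9, 23])
9 → pile 2 (tops now [2, 9, 23])
25 → new pile 4 (tops now [2, 9, 23, 25])
5 → pile 2 (tops now [2, 5, 23, 25])
29 → new pile 5 (tops now [2, 5, 23, 25, 29])
30 → new pile 6 (tops now [2, 5, 23, 25, 29, 30])
Six piles.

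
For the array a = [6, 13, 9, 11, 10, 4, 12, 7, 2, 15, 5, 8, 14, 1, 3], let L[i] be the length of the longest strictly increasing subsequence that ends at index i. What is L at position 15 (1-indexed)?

2

dp[i] = 1 + max{dp[j] : j<i, a[j]<a[i]} (or 1 if no such j):
i:      1  2  3  4  5  6  7  8  9 10 11 12 13 14 15
a[i]:   6 13  9 11 10  4 12  7  2 15  5  8 14  1  3
dp:     1  2  2  3  3  1  4  2  1  5  2  3  5  1  2
At index 15 the value is 2.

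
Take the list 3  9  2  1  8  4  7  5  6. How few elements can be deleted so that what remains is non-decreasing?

Fewest deletions = n − (longest non-decreasing subsequence).
Patience tails:
3 → extends → [3]
9 → extends → [3, 9]
2 → replaces 3 → [2, 9]
1 → replaces 2 → [1, 9]
8 → replaces 9 → [1, 8]
4 → replaces 8 → [1, 4]
7 → extends → [1, 4, 7]
5 → replaces 7 → [1, 4, 5]
6 → extends → [1, 4, 5, 6]
Longest non-decreasing subsequence has length 4, so deletions = 9 − 4 = 5.

5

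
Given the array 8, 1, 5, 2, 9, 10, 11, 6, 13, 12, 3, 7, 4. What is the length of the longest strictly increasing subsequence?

6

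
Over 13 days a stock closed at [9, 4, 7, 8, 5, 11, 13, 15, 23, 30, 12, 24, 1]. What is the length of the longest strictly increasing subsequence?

Track the smallest tail for each achievable length (strict):
9 → extends → [9]
4 → replaces 9 → [4]
7 → extends → [4, 7]
8 → extends → [4, 7, 8]
5 → replaces 7 → [4, 5, 8]
11 → extends → [4, 5, 8, 11]
13 → extends → [4, 5, 8, 11, 13]
15 → extends → [4, 5, 8, 11, 13, 15]
23 → extends → [4, 5, 8, 11, 13, 15, 23]
30 → extends → [4, 5, 8, 11, 13, 15, 23, 30]
12 → replaces 13 → [4, 5, 8, 11, 12, 15, 23, 30]
24 → replaces 30 → [4, 5, 8, 11, 12, 15, 23, 24]
1 → replaces 4 → [1, 5, 8, 11, 12, 15, 23, 24]
Eight tails, so the longest strictly increasing subsequence has length 8 (e.g. 4, 7, 8, 11, 13, 15, 23, 30).

8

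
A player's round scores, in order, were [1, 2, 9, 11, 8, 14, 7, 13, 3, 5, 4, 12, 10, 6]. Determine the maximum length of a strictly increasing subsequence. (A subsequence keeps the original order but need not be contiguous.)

5

Track the smallest tail for each achievable length (strict):
1 → extends → [1]
2 → extends → [1, 2]
9 → extends → [1, 2, 9]
11 → extends → [1, 2, 9, 11]
8 → replaces 9 → [1, 2, 8, 11]
14 → extends → [1, 2, 8, 11, 14]
7 → replaces 8 → [1, 2, 7, 11, 14]
13 → replaces 14 → [1, 2, 7, 11, 13]
3 → replaces 7 → [1, 2, 3, 11, 13]
5 → replaces 11 → [1, 2, 3, 5, 13]
4 → replaces 5 → [1, 2, 3, 4, 13]
12 → replaces 13 → [1, 2, 3, 4, 12]
10 → replaces 12 → [1, 2, 3, 4, 10]
6 → replaces 10 → [1, 2, 3, 4, 6]
Five tails, so the longest strictly increasing subsequence has length 5 (e.g. 1, 2, 9, 11, 14).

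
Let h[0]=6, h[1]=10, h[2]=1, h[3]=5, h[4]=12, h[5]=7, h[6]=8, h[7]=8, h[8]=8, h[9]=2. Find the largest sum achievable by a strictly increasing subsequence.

Let S[i] be the best sum of a strictly increasing subsequence ending at i:
i:      0  1  2  3  4  5  6  7  8  9
h[i]:   6 10  1  5 12  7  8  8  8  2
S:      6 16  1  6 28 13 21 21 21  3
Maximum is 28 (e.g. 6 + 10 + 12).

28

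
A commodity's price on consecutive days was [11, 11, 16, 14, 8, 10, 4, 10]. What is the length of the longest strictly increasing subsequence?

2

Let dp[i] be the length of the longest such subsequence ending at index i:
i:      1  2  3  4  5  6  7  8
a[i]:  11 11 16 14  8 10  4 10
dp:     1  1  2  2  1  2  1  2
Maximum dp value is 2.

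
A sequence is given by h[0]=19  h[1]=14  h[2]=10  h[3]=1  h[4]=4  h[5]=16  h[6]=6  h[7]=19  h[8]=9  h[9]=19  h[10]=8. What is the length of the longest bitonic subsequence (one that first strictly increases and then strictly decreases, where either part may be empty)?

inc[i] = longest strictly increasing subsequence ending at i; dec[i] = longest strictly decreasing subsequence starting at i:
i:      0  1  2  3  4  5  6  7  8  9 10
h[i]:  19 14 10  1  4 16  6 19  9 19  8
inc:    1  1  1  1  2  3  3  4  4  5  4
dec:    5  4  3  1  1  3  1  3  2  2  1
Best peak at i=7 (value 19): inc=4, dec=3, length 4+3−1 = 6.

6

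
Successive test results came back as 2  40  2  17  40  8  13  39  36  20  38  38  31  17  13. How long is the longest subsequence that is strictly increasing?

Track the smallest tail for each achievable length (strict):
2 → extends → [2]
40 → extends → [2, 40]
2 → already a tail → [2, 40]
17 → replaces 40 → [2, 17]
40 → extends → [2, 17, 40]
8 → replaces 17 → [2, 8, 40]
13 → replaces 40 → [2, 8, 13]
39 → extends → [2, 8, 13, 39]
36 → replaces 39 → [2, 8, 13, 36]
20 → replaces 36 → [2, 8, 13, 20]
38 → extends → [2, 8, 13, 20, 38]
38 → already a tail → [2, 8, 13, 20, 38]
31 → replaces 38 → [2, 8, 13, 20, 31]
17 → replaces 20 → [2, 8, 13, 17, 31]
13 → already a tail → [2, 8, 13, 17, 31]
Five tails, so the longest strictly increasing subsequence has length 5 (e.g. 2, 8, 13, 36, 38).

5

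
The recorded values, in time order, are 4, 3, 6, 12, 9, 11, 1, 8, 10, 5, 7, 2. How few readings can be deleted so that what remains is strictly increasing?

Fewest deletions = n − (longest strictly increasing subsequence).
Patience tails:
4 → extends → [4]
3 → replaces 4 → [3]
6 → extends → [3, 6]
12 → extends → [3, 6, 12]
9 → replaces 12 → [3, 6, 9]
11 → extends → [3, 6, 9, 11]
1 → replaces 3 → [1, 6, 9, 11]
8 → replaces 9 → [1, 6, 8, 11]
10 → replaces 11 → [1, 6, 8, 10]
5 → replaces 6 → [1, 5, 8, 10]
7 → replaces 8 → [1, 5, 7, 10]
2 → replaces 5 → [1, 2, 7, 10]
Longest strictly increasing subsequence has length 4, so deletions = 12 − 4 = 8.

8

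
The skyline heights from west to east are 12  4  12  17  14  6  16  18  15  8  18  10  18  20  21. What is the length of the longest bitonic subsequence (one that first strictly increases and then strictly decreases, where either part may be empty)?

7

inc[i] = longest strictly increasing subsequence ending at i; dec[i] = longest strictly decreasing subsequence starting at i:
i:      1  2  3  4  5  6  7  8  9 10 11 12 13 14 15
a[i]:  12  4 12 17 14  6 16 18 15  8 18 10 18 20 21
inc:    1  1  2  3  3  2  4  5  4  3  5  4  5  6  7
dec:    2  1  2  4  2  1  3  3  2  1  2  1  1  1  1
Best peak at i=8 (value 18): inc=5, dec=3, length 5+3−1 = 7.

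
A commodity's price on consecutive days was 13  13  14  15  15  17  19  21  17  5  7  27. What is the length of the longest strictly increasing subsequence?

7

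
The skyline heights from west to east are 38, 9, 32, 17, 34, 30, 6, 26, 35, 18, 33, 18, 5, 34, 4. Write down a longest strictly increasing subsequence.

9, 17, 30, 33, 34

Patience tails give the LIS length; then backtrack through the dp parents:
38 → extends → [38]
9 → replaces 38 → [9]
32 → extends → [9, 32]
17 → replaces 32 → [9, 17]
34 → extends → [9, 17, 34]
30 → replaces 34 → [9, 17, 30]
6 → replaces 9 → [6, 17, 30]
26 → replaces 30 → [6, 17, 26]
35 → extends → [6, 17, 26, 35]
18 → replaces 26 → [6, 17, 18, 35]
33 → replaces 35 → [6, 17, 18, 33]
18 → already a tail → [6, 17, 18, 33]
5 → replaces 6 → [5, 17, 18, 33]
34 → extends → [5, 17, 18, 33, 34]
4 → replaces 5 → [4, 17, 18, 33, 34]
Length 5; one witness is 9, 17, 30, 33, 34.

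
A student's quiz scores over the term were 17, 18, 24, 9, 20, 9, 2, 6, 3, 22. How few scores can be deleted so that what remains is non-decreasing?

Fewest deletions = n − (longest non-decreasing subsequence).
i:      1  2  3  4  5  6  7  8  9 10
a[i]:  17 18 24  9 20  9  2  6  3 22
dp:     1  2  3  1  3  2  1  2  2  4
max dp = 4, so deletions = 10 − 4 = 6.

6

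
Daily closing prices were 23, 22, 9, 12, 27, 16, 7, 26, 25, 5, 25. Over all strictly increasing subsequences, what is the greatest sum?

63

Let S[i] be the best sum of a strictly increasing subsequence ending at i:
i:      1  2  3  4  5  6  7  8  9 10 11
a[i]:  23 22  9 12 27 16  7 26 25  5 25
S:     23 22  9 21 50 37  7 63 62  5 62
Maximum is 63 (e.g. 9 + 12 + 16 + 26).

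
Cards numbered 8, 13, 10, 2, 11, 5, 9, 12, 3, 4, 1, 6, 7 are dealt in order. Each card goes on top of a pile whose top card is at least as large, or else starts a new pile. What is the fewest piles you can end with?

Place each on the leftmost legal pile:
8 → new pile 1 (tops now [8])
13 → new pile 2 (tops now [8, 13])
10 → pile 2 (tops now [8, 10])
2 → pile 1 (tops now [2, 10])
11 → new pile 3 (tops now [2, 10, 11])
5 → pile 2 (tops now [2, 5, 11])
9 → pile 3 (tops now [2, 5, 9])
12 → new pile 4 (tops now [2, 5, 9, 12])
3 → pile 2 (tops now [2, 3, 9, 12])
4 → pile 3 (tops now [2, 3, 4, 12])
1 → pile 1 (tops now [1, 3, 4, 12])
6 → pile 4 (tops now [1, 3, 4, 6])
7 → new pile 5 (tops now [1, 3, 4, 6, 7])
Five piles.

5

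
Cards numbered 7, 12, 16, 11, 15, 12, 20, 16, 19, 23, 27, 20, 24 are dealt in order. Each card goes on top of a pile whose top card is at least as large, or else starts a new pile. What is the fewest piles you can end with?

7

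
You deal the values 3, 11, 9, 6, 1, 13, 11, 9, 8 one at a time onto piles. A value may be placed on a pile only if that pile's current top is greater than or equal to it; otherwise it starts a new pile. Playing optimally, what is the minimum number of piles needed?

The minimum number of non-increasing subsequences covering a sequence equals the length of its longest strictly increasing subsequence.
LIS length is 3 (e.g. 3, 11, 13), so 3 piles are needed.

3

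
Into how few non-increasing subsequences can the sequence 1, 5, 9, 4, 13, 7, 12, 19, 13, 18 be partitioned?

The minimum number of non-increasing subsequences covering a sequence equals the length of its longest strictly increasing subsequence.
LIS length is 6 (e.g. 1, 5, 9, 12, 13, 18), so 6 piles are needed.

6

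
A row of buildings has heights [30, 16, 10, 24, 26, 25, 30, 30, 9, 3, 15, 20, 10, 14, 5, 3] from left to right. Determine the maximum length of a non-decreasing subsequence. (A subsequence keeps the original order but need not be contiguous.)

Track the smallest tail for each achievable length (allowing ties):
30 → extends → [30]
16 → replaces 30 → [16]
10 → replaces 16 → [10]
24 → extends → [10, 24]
26 → extends → [10, 24, 26]
25 → replaces 26 → [10, 24, 25]
30 → extends → [10, 24, 25, 30]
30 → extends → [10, 24, 25, 30, 30]
9 → replaces 10 → [9, 24, 25, 30, 30]
3 → replaces 9 → [3, 24, 25, 30, 30]
15 → replaces 24 → [3, 15, 25, 30, 30]
20 → replaces 25 → [3, 15, 20, 30, 30]
10 → replaces 15 → [3, 10, 20, 30, 30]
14 → replaces 20 → [3, 10, 14, 30, 30]
5 → replaces 10 → [3, 5, 14, 30, 30]
3 → replaces 5 → [3, 3, 14, 30, 30]
Five tails, so the longest non-decreasing subsequence has length 5 (e.g. 16, 24, 26, 30, 30).

5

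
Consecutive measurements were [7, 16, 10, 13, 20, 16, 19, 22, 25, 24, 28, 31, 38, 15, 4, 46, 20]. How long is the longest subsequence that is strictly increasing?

11

Track the smallest tail for each achievable length (strict):
7 → extends → [7]
16 → extends → [7, 16]
10 → replaces 16 → [7, 10]
13 → extends → [7, 10, 13]
20 → extends → [7, 10, 13, 20]
16 → replaces 20 → [7, 10, 13, 16]
19 → extends → [7, 10, 13, 16, 19]
22 → extends → [7, 10, 13, 16, 19, 22]
25 → extends → [7, 10, 13, 16, 19, 22, 25]
24 → replaces 25 → [7, 10, 13, 16, 19, 22, 24]
28 → extends → [7, 10, 13, 16, 19, 22, 24, 28]
31 → extends → [7, 10, 13, 16, 19, 22, 24, 28, 31]
38 → extends → [7, 10, 13, 16, 19, 22, 24, 28, 31, 38]
15 → replaces 16 → [7, 10, 13, 15, 19, 22, 24, 28, 31, 38]
4 → replaces 7 → [4, 10, 13, 15, 19, 22, 24, 28, 31, 38]
46 → extends → [4, 10, 13, 15, 19, 22, 24, 28, 31, 38, 46]
20 → replaces 22 → [4, 10, 13, 15, 19, 20, 24, 28, 31, 38, 46]
Eleven tails, so the longest strictly increasing subsequence has length 11 (e.g. 7, 10, 13, 16, 19, 22, 25, 28, 31, 38, 46).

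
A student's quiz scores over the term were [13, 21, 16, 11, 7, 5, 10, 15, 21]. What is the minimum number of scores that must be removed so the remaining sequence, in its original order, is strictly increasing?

5

Fewest deletions = n − (longest strictly increasing subsequence).
Patience tails:
13 → extends → [13]
21 → extends → [13, 21]
16 → replaces 21 → [13, 16]
11 → replaces 13 → [11, 16]
7 → replaces 11 → [7, 16]
5 → replaces 7 → [5, 16]
10 → replaces 16 → [5, 10]
15 → extends → [5, 10, 15]
21 → extends → [5, 10, 15, 21]
Longest strictly increasing subsequence has length 4, so deletions = 9 − 4 = 5.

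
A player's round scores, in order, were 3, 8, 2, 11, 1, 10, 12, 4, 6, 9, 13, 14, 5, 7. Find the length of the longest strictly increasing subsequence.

Track the smallest tail for each achievable length (strict):
3 → extends → [3]
8 → extends → [3, 8]
2 → replaces 3 → [2, 8]
11 → extends → [2, 8, 11]
1 → replaces 2 → [1, 8, 11]
10 → replaces 11 → [1, 8, 10]
12 → extends → [1, 8, 10, 12]
4 → replaces 8 → [1, 4, 10, 12]
6 → replaces 10 → [1, 4, 6, 12]
9 → replaces 12 → [1, 4, 6, 9]
13 → extends → [1, 4, 6, 9, 13]
14 → extends → [1, 4, 6, 9, 13, 14]
5 → replaces 6 → [1, 4, 5, 9, 13, 14]
7 → replaces 9 → [1, 4, 5, 7, 13, 14]
Six tails, so the longest strictly increasing subsequence has length 6 (e.g. 3, 8, 11, 12, 13, 14).

6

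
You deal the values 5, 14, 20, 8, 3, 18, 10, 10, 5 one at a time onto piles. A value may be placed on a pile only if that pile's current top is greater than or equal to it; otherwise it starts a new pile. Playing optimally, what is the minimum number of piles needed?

3

Place each on the leftmost legal pile:
5 → new pile 1 (tops now [5])
14 → new pile 2 (tops now [5, 14])
20 → new pile 3 (tops now [5, 14, 20])
8 → pile 2 (tops now [5, 8, 20])
3 → pile 1 (tops now [3, 8, 20])
18 → pile 3 (tops now [3, 8, 18])
10 → pile 3 (tops now [3, 8, 10])
10 → pile 3 (tops now [3, 8, 10])
5 → pile 2 (tops now [3, 5, 10])
Three piles.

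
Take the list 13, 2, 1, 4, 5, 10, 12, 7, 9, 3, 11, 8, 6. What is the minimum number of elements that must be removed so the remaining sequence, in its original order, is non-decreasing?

7

Fewest deletions = n − (longest non-decreasing subsequence).
i:      1  2  3  4  5  6  7  8  9 10 11 12 13
a[i]:  13  2  1  4  5 10 12  7  9  3 11  8  6
dp:     1  1  1  2  3  4  5  4  5  2  6  5  4
max dp = 6, so deletions = 13 − 6 = 7.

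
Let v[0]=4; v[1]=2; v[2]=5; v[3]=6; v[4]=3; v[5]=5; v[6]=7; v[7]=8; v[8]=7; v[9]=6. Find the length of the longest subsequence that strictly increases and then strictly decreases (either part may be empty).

inc[i] = longest strictly increasing subsequence ending at i; dec[i] = longest strictly decreasing subsequence starting at i:
i:     0 1 2 3 4 5 6 7 8 9
v[i]:  4 2 5 6 3 5 7 8 7 6
inc:   1 1 2 3 2 3 4 5 4 4
dec:   2 1 2 2 1 1 2 3 2 1
Best peak at i=7 (value 8): inc=5, dec=3, length 5+3−1 = 7.

7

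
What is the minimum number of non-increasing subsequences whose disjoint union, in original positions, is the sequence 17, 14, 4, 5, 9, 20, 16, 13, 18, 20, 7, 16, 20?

Place each on the leftmost legal pile:
17 → new pile 1 (tops now [17])
14 → pile 1 (tops now [14])
4 → pile 1 (tops now [4])
5 → new pile 2 (tops now [4, 5])
9 → new pile 3 (tops now [4, 5, 9])
20 → new pile 4 (tops now [4, 5, 9, 20])
16 → pile 4 (tops now [4, 5, 9, 16])
13 → pile 4 (tops now [4, 5, 9, 13])
18 → new pile 5 (tops now [4, 5, 9, 13, 18])
20 → new pile 6 (tops now [4, 5, 9, 13, 18, 20])
7 → pile 3 (tops now [4, 5, 7, 13, 18, 20])
16 → pile 5 (tops now [4, 5, 7, 13, 16, 20])
20 → pile 6 (tops now [4, 5, 7, 13, 16, 20])
Six piles.

6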